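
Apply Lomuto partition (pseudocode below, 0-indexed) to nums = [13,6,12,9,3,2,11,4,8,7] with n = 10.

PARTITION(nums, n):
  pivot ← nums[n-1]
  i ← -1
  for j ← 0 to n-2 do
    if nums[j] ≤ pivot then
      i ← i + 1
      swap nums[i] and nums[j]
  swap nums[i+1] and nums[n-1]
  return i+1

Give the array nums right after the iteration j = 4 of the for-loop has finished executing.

[6,3,12,9,13,2,11,4,8,7]

pivot=7, i=-1
j=0: 13>7, skip
j=1: 6≤7, i=0, swap(0,1) ⇒ [6,13,12,9,3,2,11,4,8,7]
j=2: 12>7, skip
j=3: 9>7, skip
j=4: 3≤7, i=1, swap(1,4) ⇒ [6,3,12,9,13,2,11,4,8,7]
(after j=4) nums = [6,3,12,9,13,2,11,4,8,7]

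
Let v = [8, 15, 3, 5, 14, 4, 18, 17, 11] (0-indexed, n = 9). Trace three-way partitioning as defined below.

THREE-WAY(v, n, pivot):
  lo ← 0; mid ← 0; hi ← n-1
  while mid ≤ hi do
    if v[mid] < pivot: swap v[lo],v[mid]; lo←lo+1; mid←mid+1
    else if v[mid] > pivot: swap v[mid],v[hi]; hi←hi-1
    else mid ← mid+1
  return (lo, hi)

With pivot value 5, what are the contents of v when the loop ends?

[4, 3, 5, 14, 15, 18, 17, 11, 8]

pivot = 5; lo=0, mid=0, hi=8
v[mid]=8>5: swap v[0],v[8]; hi=7 → [11, 15, 3, 5, 14, 4, 18, 17, 8]
v[mid]=11>5: swap v[0],v[7]; hi=6 → [17, 15, 3, 5, 14, 4, 18, 11, 8]
v[mid]=17>5: swap v[0],v[6]; hi=5 → [18, 15, 3, 5, 14, 4, 17, 11, 8]
v[mid]=18>5: swap v[0],v[5]; hi=4 → [4, 15, 3, 5, 14, 18, 17, 11, 8]
v[mid]=4<5: swap v[0],v[0]; lo=1,mid=1 → [4, 15, 3, 5, 14, 18, 17, 11, 8]
v[mid]=15>5: swap v[1],v[4]; hi=3 → [4, 14, 3, 5, 15, 18, 17, 11, 8]
v[mid]=14>5: swap v[1],v[3]; hi=2 → [4, 5, 3, 14, 15, 18, 17, 11, 8]
v[mid]=5=5: mid=2
v[mid]=3<5: swap v[1],v[2]; lo=2,mid=3 → [4, 3, 5, 14, 15, 18, 17, 11, 8]
end: lo=2, hi=2; v = [4, 3, 5, 14, 15, 18, 17, 11, 8]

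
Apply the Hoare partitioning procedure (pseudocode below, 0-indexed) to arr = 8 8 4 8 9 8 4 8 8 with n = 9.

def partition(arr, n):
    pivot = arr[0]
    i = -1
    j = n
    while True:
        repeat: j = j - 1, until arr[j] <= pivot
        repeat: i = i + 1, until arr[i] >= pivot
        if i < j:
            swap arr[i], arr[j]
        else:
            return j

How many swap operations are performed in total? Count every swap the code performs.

4

pivot = arr[0] = 8; i = -1, j = 9
j→8 (arr[8]=8≤8), i→0 (arr[0]=8≥8); i<j, swap → 8 8 4 8 9 8 4 8 8
j→7 (arr[7]=8≤8), i→1 (arr[1]=8≥8); i<j, swap → 8 8 4 8 9 8 4 8 8
j→6 (arr[6]=4≤8), i→3 (arr[3]=8≥8); i<j, swap → 8 8 4 4 9 8 8 8 8
j→5 (arr[5]=8≤8), i→4 (arr[4]=9≥8); i<j, swap → 8 8 4 4 8 9 8 8 8
j→4, i→5; i≥j, return j=4. arr = 8 8 4 4 8 9 8 8 8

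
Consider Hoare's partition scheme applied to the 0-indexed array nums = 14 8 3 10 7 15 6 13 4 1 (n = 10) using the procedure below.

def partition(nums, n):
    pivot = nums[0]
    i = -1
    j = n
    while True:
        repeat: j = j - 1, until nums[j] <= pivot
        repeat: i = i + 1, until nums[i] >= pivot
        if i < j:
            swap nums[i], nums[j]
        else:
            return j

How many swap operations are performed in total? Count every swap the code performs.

pivot = nums[0] = 14; i = -1, j = 10
j→9 (nums[9]=1≤14), i→0 (nums[0]=14≥14); i<j, swap → 1 8 3 10 7 15 6 13 4 14
j→8 (nums[8]=4≤14), i→5 (nums[5]=15≥14); i<j, swap → 1 8 3 10 7 4 6 13 15 14
j→7, i→8; i≥j, return j=7. nums = 1 8 3 10 7 4 6 13 15 14

2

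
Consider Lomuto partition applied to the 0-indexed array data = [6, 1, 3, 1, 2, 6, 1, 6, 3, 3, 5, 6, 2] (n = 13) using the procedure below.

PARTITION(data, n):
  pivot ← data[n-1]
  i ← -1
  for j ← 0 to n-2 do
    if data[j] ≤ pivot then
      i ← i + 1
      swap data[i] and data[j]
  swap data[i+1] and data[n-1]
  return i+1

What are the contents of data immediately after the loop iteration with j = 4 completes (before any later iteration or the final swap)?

[1, 1, 2, 6, 3, 6, 1, 6, 3, 3, 5, 6, 2]

pivot = data[12] = 2; i = -1
j=0: data[0]=6 > 2 → no swap
j=1: data[1]=1 ≤ 2 → i=0, swap data[0],data[1] → [1, 6, 3, 1, 2, 6, 1, 6, 3, 3, 5, 6, 2]
j=2: data[2]=3 > 2 → no swap
j=3: data[3]=1 ≤ 2 → i=1, swap data[1],data[3] → [1, 1, 3, 6, 2, 6, 1, 6, 3, 3, 5, 6, 2]
j=4: data[4]=2 ≤ 2 → i=2, swap data[2],data[4] → [1, 1, 2, 6, 3, 6, 1, 6, 3, 3, 5, 6, 2]
(after j=4) data = [1, 1, 2, 6, 3, 6, 1, 6, 3, 3, 5, 6, 2]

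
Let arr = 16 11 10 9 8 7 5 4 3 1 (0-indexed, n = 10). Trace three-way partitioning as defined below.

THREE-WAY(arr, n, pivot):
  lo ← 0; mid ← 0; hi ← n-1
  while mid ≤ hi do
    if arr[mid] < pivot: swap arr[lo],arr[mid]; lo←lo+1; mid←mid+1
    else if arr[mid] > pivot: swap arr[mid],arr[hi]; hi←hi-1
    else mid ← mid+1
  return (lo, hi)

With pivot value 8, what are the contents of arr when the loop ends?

1 3 4 5 7 8 9 10 11 16

pivot = 8; lo=0, mid=0, hi=9
arr[mid]=16>8: swap arr[0],arr[9]; hi=8 → 1 11 10 9 8 7 5 4 3 16
arr[mid]=1<8: swap arr[0],arr[0]; lo=1,mid=1 → 1 11 10 9 8 7 5 4 3 16
arr[mid]=11>8: swap arr[1],arr[8]; hi=7 → 1 3 10 9 8 7 5 4 11 16
arr[mid]=3<8: swap arr[1],arr[1]; lo=2,mid=2 → 1 3 10 9 8 7 5 4 11 16
arr[mid]=10>8: swap arr[2],arr[7]; hi=6 → 1 3 4 9 8 7 5 10 11 16
arr[mid]=4<8: swap arr[2],arr[2]; lo=3,mid=3 → 1 3 4 9 8 7 5 10 11 16
arr[mid]=9>8: swap arr[3],arr[6]; hi=5 → 1 3 4 5 8 7 9 10 11 16
arr[mid]=5<8: swap arr[3],arr[3]; lo=4,mid=4 → 1 3 4 5 8 7 9 10 11 16
arr[mid]=8=8: mid=5
arr[mid]=7<8: swap arr[4],arr[5]; lo=5,mid=6 → 1 3 4 5 7 8 9 10 11 16
end: lo=5, hi=5; arr = 1 3 4 5 7 8 9 10 11 16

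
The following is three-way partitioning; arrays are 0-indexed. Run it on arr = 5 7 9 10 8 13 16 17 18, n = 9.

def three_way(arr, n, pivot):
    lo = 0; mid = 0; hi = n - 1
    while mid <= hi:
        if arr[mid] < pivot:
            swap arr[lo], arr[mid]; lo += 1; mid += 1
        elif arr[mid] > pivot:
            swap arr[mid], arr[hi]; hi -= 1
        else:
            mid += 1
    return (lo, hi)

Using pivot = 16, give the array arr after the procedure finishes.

5 7 9 10 8 13 16 18 17

lo=0 mid=0 hi=8
5<16: swap(0,0), lo=1 mid=1 ⇒ 5 7 9 10 8 13 16 17 18
7<16: swap(1,1), lo=2 mid=2 ⇒ 5 7 9 10 8 13 16 17 18
9<16: swap(2,2), lo=3 mid=3 ⇒ 5 7 9 10 8 13 16 17 18
10<16: swap(3,3), lo=4 mid=4 ⇒ 5 7 9 10 8 13 16 17 18
8<16: swap(4,4), lo=5 mid=5 ⇒ 5 7 9 10 8 13 16 17 18
13<16: swap(5,5), lo=6 mid=6 ⇒ 5 7 9 10 8 13 16 17 18
16=16: mid=7
17>16: swap(7,8), hi=7 ⇒ 5 7 9 10 8 13 16 18 17
18>16: swap(7,7), hi=6 ⇒ 5 7 9 10 8 13 16 18 17
done. lo=6 hi=6; arr=5 7 9 10 8 13 16 18 17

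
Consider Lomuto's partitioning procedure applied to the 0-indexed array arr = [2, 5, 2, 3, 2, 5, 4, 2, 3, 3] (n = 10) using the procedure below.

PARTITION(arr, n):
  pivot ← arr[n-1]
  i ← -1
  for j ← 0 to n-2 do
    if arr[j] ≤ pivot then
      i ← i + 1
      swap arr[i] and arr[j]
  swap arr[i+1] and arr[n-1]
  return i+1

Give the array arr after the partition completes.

[2, 2, 3, 2, 2, 3, 3, 5, 5, 4]

pivot = arr[9] = 3; i = -1
j=0: arr[0]=2 ≤ 3 → i=0, swap arr[0],arr[0] (no change) → [2, 5, 2, 3, 2, 5, 4, 2, 3, 3]
j=1: arr[1]=5 > 3 → no swap
j=2: arr[2]=2 ≤ 3 → i=1, swap arr[1],arr[2] → [2, 2, 5, 3, 2, 5, 4, 2, 3, 3]
j=3: arr[3]=3 ≤ 3 → i=2, swap arr[2],arr[3] → [2, 2, 3, 5, 2, 5, 4, 2, 3, 3]
j=4: arr[4]=2 ≤ 3 → i=3, swap arr[3],arr[4] → [2, 2, 3, 2, 5, 5, 4, 2, 3, 3]
j=5: arr[5]=5 > 3 → no swap
j=6: arr[6]=4 > 3 → no swap
j=7: arr[7]=2 ≤ 3 → i=4, swap arr[4],arr[7] → [2, 2, 3, 2, 2, 5, 4, 5, 3, 3]
j=8: arr[8]=3 ≤ 3 → i=5, swap arr[5],arr[8] → [2, 2, 3, 2, 2, 3, 4, 5, 5, 3]
final swap arr[6],arr[9] → [2, 2, 3, 2, 2, 3, 3, 5, 5, 4]; return 6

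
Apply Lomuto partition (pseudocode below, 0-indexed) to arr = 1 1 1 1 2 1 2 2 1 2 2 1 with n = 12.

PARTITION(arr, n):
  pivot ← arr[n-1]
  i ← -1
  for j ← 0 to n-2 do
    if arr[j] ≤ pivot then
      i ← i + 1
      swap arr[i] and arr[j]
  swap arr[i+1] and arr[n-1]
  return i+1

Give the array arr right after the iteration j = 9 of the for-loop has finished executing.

pivot=1, i=-1
j=0: 1≤1, i=0, swap(0,0) ⇒ 1 1 1 1 2 1 2 2 1 2 2 1
j=1: 1≤1, i=1, swap(1,1) ⇒ 1 1 1 1 2 1 2 2 1 2 2 1
j=2: 1≤1, i=2, swap(2,2) ⇒ 1 1 1 1 2 1 2 2 1 2 2 1
j=3: 1≤1, i=3, swap(3,3) ⇒ 1 1 1 1 2 1 2 2 1 2 2 1
j=4: 2>1, skip
j=5: 1≤1, i=4, swap(4,5) ⇒ 1 1 1 1 1 2 2 2 1 2 2 1
j=6: 2>1, skip
j=7: 2>1, skip
j=8: 1≤1, i=5, swap(5,8) ⇒ 1 1 1 1 1 1 2 2 2 2 2 1
j=9: 2>1, skip
(after j=9) arr = 1 1 1 1 1 1 2 2 2 2 2 1

1 1 1 1 1 1 2 2 2 2 2 1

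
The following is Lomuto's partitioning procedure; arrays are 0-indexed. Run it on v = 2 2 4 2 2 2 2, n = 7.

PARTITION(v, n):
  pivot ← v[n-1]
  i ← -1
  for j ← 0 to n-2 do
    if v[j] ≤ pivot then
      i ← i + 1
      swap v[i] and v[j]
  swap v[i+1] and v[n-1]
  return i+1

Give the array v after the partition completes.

2 2 2 2 2 2 4

pivot=2, i=-1
j=0: 2≤2, i=0, swap(0,0) ⇒ 2 2 4 2 2 2 2
j=1: 2≤2, i=1, swap(1,1) ⇒ 2 2 4 2 2 2 2
j=2: 4>2, skip
j=3: 2≤2, i=2, swap(2,3) ⇒ 2 2 2 4 2 2 2
j=4: 2≤2, i=3, swap(3,4) ⇒ 2 2 2 2 4 2 2
j=5: 2≤2, i=4, swap(4,5) ⇒ 2 2 2 2 2 4 2
swap(5,6) ⇒ 2 2 2 2 2 2 4; return 5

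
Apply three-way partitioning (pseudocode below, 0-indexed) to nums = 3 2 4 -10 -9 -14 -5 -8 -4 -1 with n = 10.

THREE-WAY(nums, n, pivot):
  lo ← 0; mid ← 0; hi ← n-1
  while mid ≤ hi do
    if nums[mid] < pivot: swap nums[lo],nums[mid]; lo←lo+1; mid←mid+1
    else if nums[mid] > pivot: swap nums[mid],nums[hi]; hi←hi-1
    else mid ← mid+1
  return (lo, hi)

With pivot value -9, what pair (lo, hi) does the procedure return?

(2, 2)

pivot = -9; lo=0, mid=0, hi=9
nums[mid]=3>-9: swap nums[0],nums[9]; hi=8 → -1 2 4 -10 -9 -14 -5 -8 -4 3
nums[mid]=-1>-9: swap nums[0],nums[8]; hi=7 → -4 2 4 -10 -9 -14 -5 -8 -1 3
nums[mid]=-4>-9: swap nums[0],nums[7]; hi=6 → -8 2 4 -10 -9 -14 -5 -4 -1 3
nums[mid]=-8>-9: swap nums[0],nums[6]; hi=5 → -5 2 4 -10 -9 -14 -8 -4 -1 3
nums[mid]=-5>-9: swap nums[0],nums[5]; hi=4 → -14 2 4 -10 -9 -5 -8 -4 -1 3
nums[mid]=-14<-9: swap nums[0],nums[0]; lo=1,mid=1 → -14 2 4 -10 -9 -5 -8 -4 -1 3
nums[mid]=2>-9: swap nums[1],nums[4]; hi=3 → -14 -9 4 -10 2 -5 -8 -4 -1 3
nums[mid]=-9=-9: mid=2
nums[mid]=4>-9: swap nums[2],nums[3]; hi=2 → -14 -9 -10 4 2 -5 -8 -4 -1 3
nums[mid]=-10<-9: swap nums[1],nums[2]; lo=2,mid=3 → -14 -10 -9 4 2 -5 -8 -4 -1 3
end: lo=2, hi=2; nums = -14 -10 -9 4 2 -5 -8 -4 -1 3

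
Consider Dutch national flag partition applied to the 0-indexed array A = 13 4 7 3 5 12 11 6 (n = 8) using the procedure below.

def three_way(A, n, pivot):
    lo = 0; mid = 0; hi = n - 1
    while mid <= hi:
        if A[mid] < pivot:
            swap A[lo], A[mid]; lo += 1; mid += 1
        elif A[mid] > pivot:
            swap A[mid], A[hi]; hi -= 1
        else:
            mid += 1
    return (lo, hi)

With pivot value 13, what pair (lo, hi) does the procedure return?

pivot = 13; lo=0, mid=0, hi=7
A[mid]=13=13: mid=1
A[mid]=4<13: swap A[0],A[1]; lo=1,mid=2 → 4 13 7 3 5 12 11 6
A[mid]=7<13: swap A[1],A[2]; lo=2,mid=3 → 4 7 13 3 5 12 11 6
A[mid]=3<13: swap A[2],A[3]; lo=3,mid=4 → 4 7 3 13 5 12 11 6
A[mid]=5<13: swap A[3],A[4]; lo=4,mid=5 → 4 7 3 5 13 12 11 6
A[mid]=12<13: swap A[4],A[5]; lo=5,mid=6 → 4 7 3 5 12 13 11 6
A[mid]=11<13: swap A[5],A[6]; lo=6,mid=7 → 4 7 3 5 12 11 13 6
A[mid]=6<13: swap A[6],A[7]; lo=7,mid=8 → 4 7 3 5 12 11 6 13
end: lo=7, hi=7; A = 4 7 3 5 12 11 6 13

(7, 7)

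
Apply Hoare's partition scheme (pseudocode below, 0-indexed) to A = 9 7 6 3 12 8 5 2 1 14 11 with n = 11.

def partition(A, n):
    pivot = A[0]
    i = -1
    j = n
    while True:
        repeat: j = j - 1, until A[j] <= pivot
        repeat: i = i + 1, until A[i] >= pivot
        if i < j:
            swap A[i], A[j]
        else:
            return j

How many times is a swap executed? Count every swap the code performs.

pivot = A[0] = 9; i = -1, j = 11
j→8 (A[8]=1≤9), i→0 (A[0]=9≥9); i<j, swap → 1 7 6 3 12 8 5 2 9 14 11
j→7 (A[7]=2≤9), i→4 (A[4]=12≥9); i<j, swap → 1 7 6 3 2 8 5 12 9 14 11
j→6, i→7; i≥j, return j=6. A = 1 7 6 3 2 8 5 12 9 14 11

2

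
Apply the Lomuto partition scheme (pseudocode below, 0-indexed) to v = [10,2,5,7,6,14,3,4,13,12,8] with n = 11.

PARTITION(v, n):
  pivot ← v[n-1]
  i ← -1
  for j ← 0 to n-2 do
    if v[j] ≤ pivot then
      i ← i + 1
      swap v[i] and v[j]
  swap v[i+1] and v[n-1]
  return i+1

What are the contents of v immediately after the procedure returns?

pivot=8, i=-1
j=0: 10>8, skip
j=1: 2≤8, i=0, swap(0,1) ⇒ [2,10,5,7,6,14,3,4,13,12,8]
j=2: 5≤8, i=1, swap(1,2) ⇒ [2,5,10,7,6,14,3,4,13,12,8]
j=3: 7≤8, i=2, swap(2,3) ⇒ [2,5,7,10,6,14,3,4,13,12,8]
j=4: 6≤8, i=3, swap(3,4) ⇒ [2,5,7,6,10,14,3,4,13,12,8]
j=5: 14>8, skip
j=6: 3≤8, i=4, swap(4,6) ⇒ [2,5,7,6,3,14,10,4,13,12,8]
j=7: 4≤8, i=5, swap(5,7) ⇒ [2,5,7,6,3,4,10,14,13,12,8]
j=8: 13>8, skip
j=9: 12>8, skip
swap(6,10) ⇒ [2,5,7,6,3,4,8,14,13,12,10]; return 6

[2,5,7,6,3,4,8,14,13,12,10]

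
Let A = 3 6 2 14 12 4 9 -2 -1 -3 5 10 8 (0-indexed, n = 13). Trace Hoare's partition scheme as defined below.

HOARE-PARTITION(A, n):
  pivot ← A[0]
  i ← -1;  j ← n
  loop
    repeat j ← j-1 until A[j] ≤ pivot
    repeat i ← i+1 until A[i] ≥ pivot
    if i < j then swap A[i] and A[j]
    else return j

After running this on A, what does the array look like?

-3 -1 2 -2 12 4 9 14 6 3 5 10 8

pivot = A[0] = 3; i = -1, j = 13
j→9 (A[9]=-3≤3), i→0 (A[0]=3≥3); i<j, swap → -3 6 2 14 12 4 9 -2 -1 3 5 10 8
j→8 (A[8]=-1≤3), i→1 (A[1]=6≥3); i<j, swap → -3 -1 2 14 12 4 9 -2 6 3 5 10 8
j→7 (A[7]=-2≤3), i→3 (A[3]=14≥3); i<j, swap → -3 -1 2 -2 12 4 9 14 6 3 5 10 8
j→3, i→4; i≥j, return j=3. A = -3 -1 2 -2 12 4 9 14 6 3 5 10 8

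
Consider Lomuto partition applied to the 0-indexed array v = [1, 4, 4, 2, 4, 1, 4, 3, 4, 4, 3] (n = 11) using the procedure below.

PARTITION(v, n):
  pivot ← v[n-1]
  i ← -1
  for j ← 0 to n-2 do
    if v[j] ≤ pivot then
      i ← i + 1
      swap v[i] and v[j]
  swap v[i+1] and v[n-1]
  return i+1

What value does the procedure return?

pivot = v[10] = 3; i = -1
j=0: v[0]=1 ≤ 3 → i=0, swap v[0],v[0] (no change) → [1, 4, 4, 2, 4, 1, 4, 3, 4, 4, 3]
j=1: v[1]=4 > 3 → no swap
j=2: v[2]=4 > 3 → no swap
j=3: v[3]=2 ≤ 3 → i=1, swap v[1],v[3] → [1, 2, 4, 4, 4, 1, 4, 3, 4, 4, 3]
j=4: v[4]=4 > 3 → no swap
j=5: v[5]=1 ≤ 3 → i=2, swap v[2],v[5] → [1, 2, 1, 4, 4, 4, 4, 3, 4, 4, 3]
j=6: v[6]=4 > 3 → no swap
j=7: v[7]=3 ≤ 3 → i=3, swap v[3],v[7] → [1, 2, 1, 3, 4, 4, 4, 4, 4, 4, 3]
j=8: v[8]=4 > 3 → no swap
j=9: v[9]=4 > 3 → no swap
final swap v[4],v[10] → [1, 2, 1, 3, 3, 4, 4, 4, 4, 4, 4]; return 4

4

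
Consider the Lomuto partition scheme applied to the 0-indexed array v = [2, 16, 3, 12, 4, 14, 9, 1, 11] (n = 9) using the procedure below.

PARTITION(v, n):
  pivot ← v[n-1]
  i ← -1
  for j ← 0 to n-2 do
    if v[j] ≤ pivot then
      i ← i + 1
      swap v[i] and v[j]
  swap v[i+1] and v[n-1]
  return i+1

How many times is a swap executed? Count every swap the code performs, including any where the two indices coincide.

6

pivot = v[8] = 11; i = -1
j=0: v[0]=2 ≤ 11 → i=0, swap v[0],v[0] (no change) → [2, 16, 3, 12, 4, 14, 9, 1, 11]
j=1: v[1]=16 > 11 → no swap
j=2: v[2]=3 ≤ 11 → i=1, swap v[1],v[2] → [2, 3, 16, 12, 4, 14, 9, 1, 11]
j=3: v[3]=12 > 11 → no swap
j=4: v[4]=4 ≤ 11 → i=2, swap v[2],v[4] → [2, 3, 4, 12, 16, 14, 9, 1, 11]
j=5: v[5]=14 > 11 → no swap
j=6: v[6]=9 ≤ 11 → i=3, swap v[3],v[6] → [2, 3, 4, 9, 16, 14, 12, 1, 11]
j=7: v[7]=1 ≤ 11 → i=4, swap v[4],v[7] → [2, 3, 4, 9, 1, 14, 12, 16, 11]
final swap v[5],v[8] → [2, 3, 4, 9, 1, 11, 12, 16, 14]; return 5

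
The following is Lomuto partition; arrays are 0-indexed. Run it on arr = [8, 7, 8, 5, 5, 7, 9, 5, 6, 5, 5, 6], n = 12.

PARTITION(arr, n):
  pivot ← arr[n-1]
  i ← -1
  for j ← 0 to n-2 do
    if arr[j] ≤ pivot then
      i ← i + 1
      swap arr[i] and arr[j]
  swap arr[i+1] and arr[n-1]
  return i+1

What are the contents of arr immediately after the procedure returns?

[5, 5, 5, 6, 5, 5, 6, 8, 8, 7, 7, 9]

pivot=6, i=-1
j=0: 8>6, skip
j=1: 7>6, skip
j=2: 8>6, skip
j=3: 5≤6, i=0, swap(0,3) ⇒ [5, 7, 8, 8, 5, 7, 9, 5, 6, 5, 5, 6]
j=4: 5≤6, i=1, swap(1,4) ⇒ [5, 5, 8, 8, 7, 7, 9, 5, 6, 5, 5, 6]
j=5: 7>6, skip
j=6: 9>6, skip
j=7: 5≤6, i=2, swap(2,7) ⇒ [5, 5, 5, 8, 7, 7, 9, 8, 6, 5, 5, 6]
j=8: 6≤6, i=3, swap(3,8) ⇒ [5, 5, 5, 6, 7, 7, 9, 8, 8, 5, 5, 6]
j=9: 5≤6, i=4, swap(4,9) ⇒ [5, 5, 5, 6, 5, 7, 9, 8, 8, 7, 5, 6]
j=10: 5≤6, i=5, swap(5,10) ⇒ [5, 5, 5, 6, 5, 5, 9, 8, 8, 7, 7, 6]
swap(6,11) ⇒ [5, 5, 5, 6, 5, 5, 6, 8, 8, 7, 7, 9]; return 6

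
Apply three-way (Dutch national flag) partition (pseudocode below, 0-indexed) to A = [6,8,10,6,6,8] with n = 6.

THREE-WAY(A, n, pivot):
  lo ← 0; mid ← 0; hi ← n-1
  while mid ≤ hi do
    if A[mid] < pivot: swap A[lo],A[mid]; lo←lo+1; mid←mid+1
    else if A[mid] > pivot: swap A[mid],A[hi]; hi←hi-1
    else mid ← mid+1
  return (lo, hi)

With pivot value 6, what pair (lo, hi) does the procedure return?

(0, 2)

lo=0 mid=0 hi=5
6=6: mid=1
8>6: swap(1,5), hi=4 ⇒ [6,8,10,6,6,8]
8>6: swap(1,4), hi=3 ⇒ [6,6,10,6,8,8]
6=6: mid=2
10>6: swap(2,3), hi=2 ⇒ [6,6,6,10,8,8]
6=6: mid=3
done. lo=0 hi=2; A=[6,6,6,10,8,8]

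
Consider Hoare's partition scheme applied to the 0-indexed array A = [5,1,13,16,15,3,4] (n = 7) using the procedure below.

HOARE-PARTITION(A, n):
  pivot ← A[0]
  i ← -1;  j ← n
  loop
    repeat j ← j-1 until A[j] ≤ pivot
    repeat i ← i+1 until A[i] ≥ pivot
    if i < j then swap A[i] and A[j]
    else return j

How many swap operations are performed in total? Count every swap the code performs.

2

pivot = A[0] = 5; i = -1, j = 7
j→6 (A[6]=4≤5), i→0 (A[0]=5≥5); i<j, swap → [4,1,13,16,15,3,5]
j→5 (A[5]=3≤5), i→2 (A[2]=13≥5); i<j, swap → [4,1,3,16,15,13,5]
j→2, i→3; i≥j, return j=2. A = [4,1,3,16,15,13,5]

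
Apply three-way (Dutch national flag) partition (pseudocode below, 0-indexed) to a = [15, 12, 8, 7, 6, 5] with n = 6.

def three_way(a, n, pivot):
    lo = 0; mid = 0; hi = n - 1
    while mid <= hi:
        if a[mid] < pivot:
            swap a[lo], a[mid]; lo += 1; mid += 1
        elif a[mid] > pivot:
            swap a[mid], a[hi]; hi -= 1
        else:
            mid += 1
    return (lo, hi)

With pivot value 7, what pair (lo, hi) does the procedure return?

pivot = 7; lo=0, mid=0, hi=5
a[mid]=15>7: swap a[0],a[5]; hi=4 → [5, 12, 8, 7, 6, 15]
a[mid]=5<7: swap a[0],a[0]; lo=1,mid=1 → [5, 12, 8, 7, 6, 15]
a[mid]=12>7: swap a[1],a[4]; hi=3 → [5, 6, 8, 7, 12, 15]
a[mid]=6<7: swap a[1],a[1]; lo=2,mid=2 → [5, 6, 8, 7, 12, 15]
a[mid]=8>7: swap a[2],a[3]; hi=2 → [5, 6, 7, 8, 12, 15]
a[mid]=7=7: mid=3
end: lo=2, hi=2; a = [5, 6, 7, 8, 12, 15]

(2, 2)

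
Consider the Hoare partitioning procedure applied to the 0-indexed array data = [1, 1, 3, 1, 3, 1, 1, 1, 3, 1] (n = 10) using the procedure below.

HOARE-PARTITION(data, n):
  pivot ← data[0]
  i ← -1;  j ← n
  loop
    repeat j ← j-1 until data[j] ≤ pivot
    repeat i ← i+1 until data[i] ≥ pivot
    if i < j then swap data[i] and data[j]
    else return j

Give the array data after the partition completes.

[1, 1, 1, 1, 3, 1, 3, 1, 3, 1]

pivot=1
j stops at 9 (1), i stops at 0 (1); swap ⇒ [1, 1, 3, 1, 3, 1, 1, 1, 3, 1]
j stops at 7 (1), i stops at 1 (1); swap ⇒ [1, 1, 3, 1, 3, 1, 1, 1, 3, 1]
j stops at 6 (1), i stops at 2 (3); swap ⇒ [1, 1, 1, 1, 3, 1, 3, 1, 3, 1]
j stops at 5 (1), i stops at 3 (1); swap ⇒ [1, 1, 1, 1, 3, 1, 3, 1, 3, 1]
j stops at 3, i stops at 4; i≥j ⇒ return 3. data=[1, 1, 1, 1, 3, 1, 3, 1, 3, 1]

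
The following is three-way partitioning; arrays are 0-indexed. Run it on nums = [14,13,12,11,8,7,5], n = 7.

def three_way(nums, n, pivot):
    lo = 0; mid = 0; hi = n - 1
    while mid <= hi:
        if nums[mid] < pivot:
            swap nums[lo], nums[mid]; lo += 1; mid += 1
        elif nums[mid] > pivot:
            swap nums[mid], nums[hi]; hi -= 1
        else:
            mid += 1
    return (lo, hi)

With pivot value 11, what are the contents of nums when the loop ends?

pivot = 11; lo=0, mid=0, hi=6
nums[mid]=14>11: swap nums[0],nums[6]; hi=5 → [5,13,12,11,8,7,14]
nums[mid]=5<11: swap nums[0],nums[0]; lo=1,mid=1 → [5,13,12,11,8,7,14]
nums[mid]=13>11: swap nums[1],nums[5]; hi=4 → [5,7,12,11,8,13,14]
nums[mid]=7<11: swap nums[1],nums[1]; lo=2,mid=2 → [5,7,12,11,8,13,14]
nums[mid]=12>11: swap nums[2],nums[4]; hi=3 → [5,7,8,11,12,13,14]
nums[mid]=8<11: swap nums[2],nums[2]; lo=3,mid=3 → [5,7,8,11,12,13,14]
nums[mid]=11=11: mid=4
end: lo=3, hi=3; nums = [5,7,8,11,12,13,14]

[5,7,8,11,12,13,14]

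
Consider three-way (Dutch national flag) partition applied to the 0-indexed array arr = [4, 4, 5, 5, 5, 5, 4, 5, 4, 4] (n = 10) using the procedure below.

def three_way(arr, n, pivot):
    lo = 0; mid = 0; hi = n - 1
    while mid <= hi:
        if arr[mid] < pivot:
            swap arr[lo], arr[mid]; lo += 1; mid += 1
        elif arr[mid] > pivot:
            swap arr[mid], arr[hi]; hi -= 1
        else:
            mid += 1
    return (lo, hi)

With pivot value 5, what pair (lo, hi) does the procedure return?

(5, 9)

lo=0 mid=0 hi=9
4<5: swap(0,0), lo=1 mid=1 ⇒ [4, 4, 5, 5, 5, 5, 4, 5, 4, 4]
4<5: swap(1,1), lo=2 mid=2 ⇒ [4, 4, 5, 5, 5, 5, 4, 5, 4, 4]
5=5: mid=3
5=5: mid=4
5=5: mid=5
5=5: mid=6
4<5: swap(2,6), lo=3 mid=7 ⇒ [4, 4, 4, 5, 5, 5, 5, 5, 4, 4]
5=5: mid=8
4<5: swap(3,8), lo=4 mid=9 ⇒ [4, 4, 4, 4, 5, 5, 5, 5, 5, 4]
4<5: swap(4,9), lo=5 mid=10 ⇒ [4, 4, 4, 4, 4, 5, 5, 5, 5, 5]
done. lo=5 hi=9; arr=[4, 4, 4, 4, 4, 5, 5, 5, 5, 5]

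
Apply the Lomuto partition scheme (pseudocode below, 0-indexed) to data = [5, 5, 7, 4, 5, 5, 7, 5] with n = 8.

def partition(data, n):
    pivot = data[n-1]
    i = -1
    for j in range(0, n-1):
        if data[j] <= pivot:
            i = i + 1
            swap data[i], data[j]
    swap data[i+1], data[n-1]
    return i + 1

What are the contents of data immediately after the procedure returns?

pivot = data[7] = 5; i = -1
j=0: data[0]=5 ≤ 5 → i=0, swap data[0],data[0] (no change) → [5, 5, 7, 4, 5, 5, 7, 5]
j=1: data[1]=5 ≤ 5 → i=1, swap data[1],data[1] (no change) → [5, 5, 7, 4, 5, 5, 7, 5]
j=2: data[2]=7 > 5 → no swap
j=3: data[3]=4 ≤ 5 → i=2, swap data[2],data[3] → [5, 5, 4, 7, 5, 5, 7, 5]
j=4: data[4]=5 ≤ 5 → i=3, swap data[3],data[4] → [5, 5, 4, 5, 7, 5, 7, 5]
j=5: data[5]=5 ≤ 5 → i=4, swap data[4],data[5] → [5, 5, 4, 5, 5, 7, 7, 5]
j=6: data[6]=7 > 5 → no swap
final swap data[5],data[7] → [5, 5, 4, 5, 5, 5, 7, 7]; return 5

[5, 5, 4, 5, 5, 5, 7, 7]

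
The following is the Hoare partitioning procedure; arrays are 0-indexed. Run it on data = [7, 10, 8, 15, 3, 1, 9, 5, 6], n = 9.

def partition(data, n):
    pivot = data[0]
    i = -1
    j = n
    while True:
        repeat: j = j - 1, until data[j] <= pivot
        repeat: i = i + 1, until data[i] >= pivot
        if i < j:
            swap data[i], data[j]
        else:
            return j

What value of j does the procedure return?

3

pivot = data[0] = 7; i = -1, j = 9
j→8 (data[8]=6≤7), i→0 (data[0]=7≥7); i<j, swap → [6, 10, 8, 15, 3, 1, 9, 5, 7]
j→7 (data[7]=5≤7), i→1 (data[1]=10≥7); i<j, swap → [6, 5, 8, 15, 3, 1, 9, 10, 7]
j→5 (data[5]=1≤7), i→2 (data[2]=8≥7); i<j, swap → [6, 5, 1, 15, 3, 8, 9, 10, 7]
j→4 (data[4]=3≤7), i→3 (data[3]=15≥7); i<j, swap → [6, 5, 1, 3, 15, 8, 9, 10, 7]
j→3, i→4; i≥j, return j=3. data = [6, 5, 1, 3, 15, 8, 9, 10, 7]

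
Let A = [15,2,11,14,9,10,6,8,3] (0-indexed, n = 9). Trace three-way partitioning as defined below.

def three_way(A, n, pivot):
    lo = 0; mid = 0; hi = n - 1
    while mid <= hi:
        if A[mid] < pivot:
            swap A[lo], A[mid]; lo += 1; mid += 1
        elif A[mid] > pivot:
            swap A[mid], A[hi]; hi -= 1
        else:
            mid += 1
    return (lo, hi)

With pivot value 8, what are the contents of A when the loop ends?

[3,2,6,8,10,9,14,11,15]

pivot = 8; lo=0, mid=0, hi=8
A[mid]=15>8: swap A[0],A[8]; hi=7 → [3,2,11,14,9,10,6,8,15]
A[mid]=3<8: swap A[0],A[0]; lo=1,mid=1 → [3,2,11,14,9,10,6,8,15]
A[mid]=2<8: swap A[1],A[1]; lo=2,mid=2 → [3,2,11,14,9,10,6,8,15]
A[mid]=11>8: swap A[2],A[7]; hi=6 → [3,2,8,14,9,10,6,11,15]
A[mid]=8=8: mid=3
A[mid]=14>8: swap A[3],A[6]; hi=5 → [3,2,8,6,9,10,14,11,15]
A[mid]=6<8: swap A[2],A[3]; lo=3,mid=4 → [3,2,6,8,9,10,14,11,15]
A[mid]=9>8: swap A[4],A[5]; hi=4 → [3,2,6,8,10,9,14,11,15]
A[mid]=10>8: swap A[4],A[4]; hi=3 → [3,2,6,8,10,9,14,11,15]
end: lo=3, hi=3; A = [3,2,6,8,10,9,14,11,15]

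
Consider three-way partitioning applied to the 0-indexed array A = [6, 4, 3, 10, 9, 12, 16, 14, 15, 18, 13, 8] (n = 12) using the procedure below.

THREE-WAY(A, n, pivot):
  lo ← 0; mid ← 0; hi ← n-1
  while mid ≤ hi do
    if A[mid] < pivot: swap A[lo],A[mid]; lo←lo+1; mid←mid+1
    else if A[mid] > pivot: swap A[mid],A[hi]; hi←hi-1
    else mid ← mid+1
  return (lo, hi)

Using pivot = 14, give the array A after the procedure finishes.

pivot = 14; lo=0, mid=0, hi=11
A[mid]=6<14: swap A[0],A[0]; lo=1,mid=1 → [6, 4, 3, 10, 9, 12, 16, 14, 15, 18, 13, 8]
A[mid]=4<14: swap A[1],A[1]; lo=2,mid=2 → [6, 4, 3, 10, 9, 12, 16, 14, 15, 18, 13, 8]
A[mid]=3<14: swap A[2],A[2]; lo=3,mid=3 → [6, 4, 3, 10, 9, 12, 16, 14, 15, 18, 13, 8]
A[mid]=10<14: swap A[3],A[3]; lo=4,mid=4 → [6, 4, 3, 10, 9, 12, 16, 14, 15, 18, 13, 8]
A[mid]=9<14: swap A[4],A[4]; lo=5,mid=5 → [6, 4, 3, 10, 9, 12, 16, 14, 15, 18, 13, 8]
A[mid]=12<14: swap A[5],A[5]; lo=6,mid=6 → [6, 4, 3, 10, 9, 12, 16, 14, 15, 18, 13, 8]
A[mid]=16>14: swap A[6],A[11]; hi=10 → [6, 4, 3, 10, 9, 12, 8, 14, 15, 18, 13, 16]
A[mid]=8<14: swap A[6],A[6]; lo=7,mid=7 → [6, 4, 3, 10, 9, 12, 8, 14, 15, 18, 13, 16]
A[mid]=14=14: mid=8
A[mid]=15>14: swap A[8],A[10]; hi=9 → [6, 4, 3, 10, 9, 12, 8, 14, 13, 18, 15, 16]
A[mid]=13<14: swap A[7],A[8]; lo=8,mid=9 → [6, 4, 3, 10, 9, 12, 8, 13, 14, 18, 15, 16]
A[mid]=18>14: swap A[9],A[9]; hi=8 → [6, 4, 3, 10, 9, 12, 8, 13, 14, 18, 15, 16]
end: lo=8, hi=8; A = [6, 4, 3, 10, 9, 12, 8, 13, 14, 18, 15, 16]

[6, 4, 3, 10, 9, 12, 8, 13, 14, 18, 15, 16]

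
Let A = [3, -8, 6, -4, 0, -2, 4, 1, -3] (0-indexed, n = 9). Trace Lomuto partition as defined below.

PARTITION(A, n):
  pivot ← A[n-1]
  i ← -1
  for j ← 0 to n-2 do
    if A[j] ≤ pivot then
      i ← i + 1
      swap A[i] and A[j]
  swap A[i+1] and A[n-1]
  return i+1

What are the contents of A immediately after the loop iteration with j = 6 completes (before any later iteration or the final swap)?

[-8, -4, 6, 3, 0, -2, 4, 1, -3]

pivot=-3, i=-1
j=0: 3>-3, skip
j=1: -8≤-3, i=0, swap(0,1) ⇒ [-8, 3, 6, -4, 0, -2, 4, 1, -3]
j=2: 6>-3, skip
j=3: -4≤-3, i=1, swap(1,3) ⇒ [-8, -4, 6, 3, 0, -2, 4, 1, -3]
j=4: 0>-3, skip
j=5: -2>-3, skip
j=6: 4>-3, skip
(after j=6) A = [-8, -4, 6, 3, 0, -2, 4, 1, -3]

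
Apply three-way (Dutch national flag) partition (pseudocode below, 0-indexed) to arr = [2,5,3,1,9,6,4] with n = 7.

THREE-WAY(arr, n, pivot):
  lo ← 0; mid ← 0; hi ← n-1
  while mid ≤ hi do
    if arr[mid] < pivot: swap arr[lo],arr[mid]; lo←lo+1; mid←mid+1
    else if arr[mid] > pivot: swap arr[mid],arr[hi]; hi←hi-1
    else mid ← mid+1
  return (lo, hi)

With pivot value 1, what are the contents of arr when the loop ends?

lo=0 mid=0 hi=6
2>1: swap(0,6), hi=5 ⇒ [4,5,3,1,9,6,2]
4>1: swap(0,5), hi=4 ⇒ [6,5,3,1,9,4,2]
6>1: swap(0,4), hi=3 ⇒ [9,5,3,1,6,4,2]
9>1: swap(0,3), hi=2 ⇒ [1,5,3,9,6,4,2]
1=1: mid=1
5>1: swap(1,2), hi=1 ⇒ [1,3,5,9,6,4,2]
3>1: swap(1,1), hi=0 ⇒ [1,3,5,9,6,4,2]
done. lo=0 hi=0; arr=[1,3,5,9,6,4,2]

[1,3,5,9,6,4,2]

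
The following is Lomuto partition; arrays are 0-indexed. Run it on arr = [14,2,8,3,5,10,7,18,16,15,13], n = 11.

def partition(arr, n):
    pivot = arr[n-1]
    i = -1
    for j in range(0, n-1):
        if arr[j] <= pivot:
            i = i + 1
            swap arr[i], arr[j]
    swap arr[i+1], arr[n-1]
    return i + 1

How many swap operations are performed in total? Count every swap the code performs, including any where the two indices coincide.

7

pivot = arr[10] = 13; i = -1
j=0: arr[0]=14 > 13 → no swap
j=1: arr[1]=2 ≤ 13 → i=0, swap arr[0],arr[1] → [2,14,8,3,5,10,7,18,16,15,13]
j=2: arr[2]=8 ≤ 13 → i=1, swap arr[1],arr[2] → [2,8,14,3,5,10,7,18,16,15,13]
j=3: arr[3]=3 ≤ 13 → i=2, swap arr[2],arr[3] → [2,8,3,14,5,10,7,18,16,15,13]
j=4: arr[4]=5 ≤ 13 → i=3, swap arr[3],arr[4] → [2,8,3,5,14,10,7,18,16,15,13]
j=5: arr[5]=10 ≤ 13 → i=4, swap arr[4],arr[5] → [2,8,3,5,10,14,7,18,16,15,13]
j=6: arr[6]=7 ≤ 13 → i=5, swap arr[5],arr[6] → [2,8,3,5,10,7,14,18,16,15,13]
j=7: arr[7]=18 > 13 → no swap
j=8: arr[8]=16 > 13 → no swap
j=9: arr[9]=15 > 13 → no swap
final swap arr[6],arr[10] → [2,8,3,5,10,7,13,18,16,15,14]; return 6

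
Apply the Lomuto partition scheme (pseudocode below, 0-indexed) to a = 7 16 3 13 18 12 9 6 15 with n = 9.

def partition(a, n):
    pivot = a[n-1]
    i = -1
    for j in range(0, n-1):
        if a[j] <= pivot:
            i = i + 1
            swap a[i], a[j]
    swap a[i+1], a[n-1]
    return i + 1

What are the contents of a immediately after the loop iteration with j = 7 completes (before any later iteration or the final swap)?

pivot=15, i=-1
j=0: 7≤15, i=0, swap(0,0) ⇒ 7 16 3 13 18 12 9 6 15
j=1: 16>15, skip
j=2: 3≤15, i=1, swap(1,2) ⇒ 7 3 16 13 18 12 9 6 15
j=3: 13≤15, i=2, swap(2,3) ⇒ 7 3 13 16 18 12 9 6 15
j=4: 18>15, skip
j=5: 12≤15, i=3, swap(3,5) ⇒ 7 3 13 12 18 16 9 6 15
j=6: 9≤15, i=4, swap(4,6) ⇒ 7 3 13 12 9 16 18 6 15
j=7: 6≤15, i=5, swap(5,7) ⇒ 7 3 13 12 9 6 18 16 15
(after j=7) a = 7 3 13 12 9 6 18 16 15

7 3 13 12 9 6 18 16 15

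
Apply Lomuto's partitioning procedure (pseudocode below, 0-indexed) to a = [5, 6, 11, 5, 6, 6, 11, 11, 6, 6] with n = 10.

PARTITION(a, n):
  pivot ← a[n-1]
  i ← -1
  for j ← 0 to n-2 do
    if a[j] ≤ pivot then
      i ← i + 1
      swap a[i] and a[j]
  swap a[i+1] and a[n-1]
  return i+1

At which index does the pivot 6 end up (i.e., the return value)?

6

pivot=6, i=-1
j=0: 5≤6, i=0, swap(0,0) ⇒ [5, 6, 11, 5, 6, 6, 11, 11, 6, 6]
j=1: 6≤6, i=1, swap(1,1) ⇒ [5, 6, 11, 5, 6, 6, 11, 11, 6, 6]
j=2: 11>6, skip
j=3: 5≤6, i=2, swap(2,3) ⇒ [5, 6, 5, 11, 6, 6, 11, 11, 6, 6]
j=4: 6≤6, i=3, swap(3,4) ⇒ [5, 6, 5, 6, 11, 6, 11, 11, 6, 6]
j=5: 6≤6, i=4, swap(4,5) ⇒ [5, 6, 5, 6, 6, 11, 11, 11, 6, 6]
j=6: 11>6, skip
j=7: 11>6, skip
j=8: 6≤6, i=5, swap(5,8) ⇒ [5, 6, 5, 6, 6, 6, 11, 11, 11, 6]
swap(6,9) ⇒ [5, 6, 5, 6, 6, 6, 6, 11, 11, 11]; return 6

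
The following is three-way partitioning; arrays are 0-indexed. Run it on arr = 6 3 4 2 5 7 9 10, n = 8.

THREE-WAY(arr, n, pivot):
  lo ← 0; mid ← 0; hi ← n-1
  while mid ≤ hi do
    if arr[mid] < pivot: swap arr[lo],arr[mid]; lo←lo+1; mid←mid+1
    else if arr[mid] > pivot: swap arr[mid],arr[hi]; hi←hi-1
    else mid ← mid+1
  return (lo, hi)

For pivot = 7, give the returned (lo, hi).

(5, 5)

pivot = 7; lo=0, mid=0, hi=7
arr[mid]=6<7: swap arr[0],arr[0]; lo=1,mid=1 → 6 3 4 2 5 7 9 10
arr[mid]=3<7: swap arr[1],arr[1]; lo=2,mid=2 → 6 3 4 2 5 7 9 10
arr[mid]=4<7: swap arr[2],arr[2]; lo=3,mid=3 → 6 3 4 2 5 7 9 10
arr[mid]=2<7: swap arr[3],arr[3]; lo=4,mid=4 → 6 3 4 2 5 7 9 10
arr[mid]=5<7: swap arr[4],arr[4]; lo=5,mid=5 → 6 3 4 2 5 7 9 10
arr[mid]=7=7: mid=6
arr[mid]=9>7: swap arr[6],arr[7]; hi=6 → 6 3 4 2 5 7 10 9
arr[mid]=10>7: swap arr[6],arr[6]; hi=5 → 6 3 4 2 5 7 10 9
end: lo=5, hi=5; arr = 6 3 4 2 5 7 10 9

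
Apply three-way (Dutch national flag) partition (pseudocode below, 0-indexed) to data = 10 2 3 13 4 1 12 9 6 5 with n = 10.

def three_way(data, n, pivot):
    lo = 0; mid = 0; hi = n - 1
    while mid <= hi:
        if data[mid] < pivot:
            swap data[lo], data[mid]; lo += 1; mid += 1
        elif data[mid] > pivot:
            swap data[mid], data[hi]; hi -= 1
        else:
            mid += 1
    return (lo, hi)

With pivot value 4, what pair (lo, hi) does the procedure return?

pivot = 4; lo=0, mid=0, hi=9
data[mid]=10>4: swap data[0],data[9]; hi=8 → 5 2 3 13 4 1 12 9 6 10
data[mid]=5>4: swap data[0],data[8]; hi=7 → 6 2 3 13 4 1 12 9 5 10
data[mid]=6>4: swap data[0],data[7]; hi=6 → 9 2 3 13 4 1 12 6 5 10
data[mid]=9>4: swap data[0],data[6]; hi=5 → 12 2 3 13 4 1 9 6 5 10
data[mid]=12>4: swap data[0],data[5]; hi=4 → 1 2 3 13 4 12 9 6 5 10
data[mid]=1<4: swap data[0],data[0]; lo=1,mid=1 → 1 2 3 13 4 12 9 6 5 10
data[mid]=2<4: swap data[1],data[1]; lo=2,mid=2 → 1 2 3 13 4 12 9 6 5 10
data[mid]=3<4: swap data[2],data[2]; lo=3,mid=3 → 1 2 3 13 4 12 9 6 5 10
data[mid]=13>4: swap data[3],data[4]; hi=3 → 1 2 3 4 13 12 9 6 5 10
data[mid]=4=4: mid=4
end: lo=3, hi=3; data = 1 2 3 4 13 12 9 6 5 10

(3, 3)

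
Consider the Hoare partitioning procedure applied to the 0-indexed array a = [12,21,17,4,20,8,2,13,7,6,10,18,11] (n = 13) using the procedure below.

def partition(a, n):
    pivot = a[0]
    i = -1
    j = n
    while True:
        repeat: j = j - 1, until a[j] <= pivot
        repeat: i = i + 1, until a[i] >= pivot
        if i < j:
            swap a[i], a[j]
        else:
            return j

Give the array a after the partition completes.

[11,10,6,4,7,8,2,13,20,17,21,18,12]

pivot=12
j stops at 12 (11), i stops at 0 (12); swap ⇒ [11,21,17,4,20,8,2,13,7,6,10,18,12]
j stops at 10 (10), i stops at 1 (21); swap ⇒ [11,10,17,4,20,8,2,13,7,6,21,18,12]
j stops at 9 (6), i stops at 2 (17); swap ⇒ [11,10,6,4,20,8,2,13,7,17,21,18,12]
j stops at 8 (7), i stops at 4 (20); swap ⇒ [11,10,6,4,7,8,2,13,20,17,21,18,12]
j stops at 6, i stops at 7; i≥j ⇒ return 6. a=[11,10,6,4,7,8,2,13,20,17,21,18,12]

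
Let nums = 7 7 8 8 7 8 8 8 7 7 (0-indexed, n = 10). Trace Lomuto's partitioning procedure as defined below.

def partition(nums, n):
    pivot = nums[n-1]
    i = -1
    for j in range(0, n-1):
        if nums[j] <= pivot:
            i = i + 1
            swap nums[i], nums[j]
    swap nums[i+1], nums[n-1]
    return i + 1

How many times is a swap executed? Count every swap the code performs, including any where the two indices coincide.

pivot = nums[9] = 7; i = -1
j=0: nums[0]=7 ≤ 7 → i=0, swap nums[0],nums[0] (no change) → 7 7 8 8 7 8 8 8 7 7
j=1: nums[1]=7 ≤ 7 → i=1, swap nums[1],nums[1] (no change) → 7 7 8 8 7 8 8 8 7 7
j=2: nums[2]=8 > 7 → no swap
j=3: nums[3]=8 > 7 → no swap
j=4: nums[4]=7 ≤ 7 → i=2, swap nums[2],nums[4] → 7 7 7 8 8 8 8 8 7 7
j=5: nums[5]=8 > 7 → no swap
j=6: nums[6]=8 > 7 → no swap
j=7: nums[7]=8 > 7 → no swap
j=8: nums[8]=7 ≤ 7 → i=3, swap nums[3],nums[8] → 7 7 7 7 8 8 8 8 8 7
final swap nums[4],nums[9] → 7 7 7 7 7 8 8 8 8 8; return 4

5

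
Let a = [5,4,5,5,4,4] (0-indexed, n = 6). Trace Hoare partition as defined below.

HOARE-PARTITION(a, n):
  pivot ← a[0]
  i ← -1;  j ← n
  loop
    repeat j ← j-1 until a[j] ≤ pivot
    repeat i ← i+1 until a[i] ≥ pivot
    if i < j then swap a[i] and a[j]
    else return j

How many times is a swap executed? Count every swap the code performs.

pivot = a[0] = 5; i = -1, j = 6
j→5 (a[5]=4≤5), i→0 (a[0]=5≥5); i<j, swap → [4,4,5,5,4,5]
j→4 (a[4]=4≤5), i→2 (a[2]=5≥5); i<j, swap → [4,4,4,5,5,5]
j→3, i→3; i≥j, return j=3. a = [4,4,4,5,5,5]

2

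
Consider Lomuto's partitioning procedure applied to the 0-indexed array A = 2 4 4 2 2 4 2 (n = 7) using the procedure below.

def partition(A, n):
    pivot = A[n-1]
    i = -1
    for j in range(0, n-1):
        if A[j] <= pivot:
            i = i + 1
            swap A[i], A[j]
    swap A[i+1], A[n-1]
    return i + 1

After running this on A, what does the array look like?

2 2 2 2 4 4 4

pivot=2, i=-1
j=0: 2≤2, i=0, swap(0,0) ⇒ 2 4 4 2 2 4 2
j=1: 4>2, skip
j=2: 4>2, skip
j=3: 2≤2, i=1, swap(1,3) ⇒ 2 2 4 4 2 4 2
j=4: 2≤2, i=2, swap(2,4) ⇒ 2 2 2 4 4 4 2
j=5: 4>2, skip
swap(3,6) ⇒ 2 2 2 2 4 4 4; return 3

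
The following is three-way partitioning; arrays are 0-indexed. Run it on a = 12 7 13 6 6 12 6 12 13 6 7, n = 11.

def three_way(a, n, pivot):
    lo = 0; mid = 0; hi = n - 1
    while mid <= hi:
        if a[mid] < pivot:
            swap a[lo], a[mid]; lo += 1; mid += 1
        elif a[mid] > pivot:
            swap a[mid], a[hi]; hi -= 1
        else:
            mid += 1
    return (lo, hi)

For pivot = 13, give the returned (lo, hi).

(9, 10)

pivot = 13; lo=0, mid=0, hi=10
a[mid]=12<13: swap a[0],a[0]; lo=1,mid=1 → 12 7 13 6 6 12 6 12 13 6 7
a[mid]=7<13: swap a[1],a[1]; lo=2,mid=2 → 12 7 13 6 6 12 6 12 13 6 7
a[mid]=13=13: mid=3
a[mid]=6<13: swap a[2],a[3]; lo=3,mid=4 → 12 7 6 13 6 12 6 12 13 6 7
a[mid]=6<13: swap a[3],a[4]; lo=4,mid=5 → 12 7 6 6 13 12 6 12 13 6 7
a[mid]=12<13: swap a[4],a[5]; lo=5,mid=6 → 12 7 6 6 12 13 6 12 13 6 7
a[mid]=6<13: swap a[5],a[6]; lo=6,mid=7 → 12 7 6 6 12 6 13 12 13 6 7
a[mid]=12<13: swap a[6],a[7]; lo=7,mid=8 → 12 7 6 6 12 6 12 13 13 6 7
a[mid]=13=13: mid=9
a[mid]=6<13: swap a[7],a[9]; lo=8,mid=10 → 12 7 6 6 12 6 12 6 13 13 7
a[mid]=7<13: swap a[8],a[10]; lo=9,mid=11 → 12 7 6 6 12 6 12 6 7 13 13
end: lo=9, hi=10; a = 12 7 6 6 12 6 12 6 7 13 13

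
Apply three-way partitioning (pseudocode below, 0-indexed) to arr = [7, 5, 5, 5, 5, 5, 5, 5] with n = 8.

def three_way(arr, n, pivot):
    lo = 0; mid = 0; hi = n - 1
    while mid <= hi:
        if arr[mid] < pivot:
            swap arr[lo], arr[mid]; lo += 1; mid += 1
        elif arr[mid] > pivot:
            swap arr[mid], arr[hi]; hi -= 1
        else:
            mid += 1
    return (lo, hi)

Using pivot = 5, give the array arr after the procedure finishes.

pivot = 5; lo=0, mid=0, hi=7
arr[mid]=7>5: swap arr[0],arr[7]; hi=6 → [5, 5, 5, 5, 5, 5, 5, 7]
arr[mid]=5=5: mid=1
arr[mid]=5=5: mid=2
arr[mid]=5=5: mid=3
arr[mid]=5=5: mid=4
arr[mid]=5=5: mid=5
arr[mid]=5=5: mid=6
arr[mid]=5=5: mid=7
end: lo=0, hi=6; arr = [5, 5, 5, 5, 5, 5, 5, 7]

[5, 5, 5, 5, 5, 5, 5, 7]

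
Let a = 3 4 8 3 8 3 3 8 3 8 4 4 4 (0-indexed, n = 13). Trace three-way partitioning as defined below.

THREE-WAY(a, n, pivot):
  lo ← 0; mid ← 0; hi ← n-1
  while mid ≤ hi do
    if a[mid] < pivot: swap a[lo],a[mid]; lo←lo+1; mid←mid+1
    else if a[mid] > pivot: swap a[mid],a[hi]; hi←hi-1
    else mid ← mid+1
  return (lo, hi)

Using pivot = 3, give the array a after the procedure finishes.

lo=0 mid=0 hi=12
3=3: mid=1
4>3: swap(1,12), hi=11 ⇒ 3 4 8 3 8 3 3 8 3 8 4 4 4
4>3: swap(1,11), hi=10 ⇒ 3 4 8 3 8 3 3 8 3 8 4 4 4
4>3: swap(1,10), hi=9 ⇒ 3 4 8 3 8 3 3 8 3 8 4 4 4
4>3: swap(1,9), hi=8 ⇒ 3 8 8 3 8 3 3 8 3 4 4 4 4
8>3: swap(1,8), hi=7 ⇒ 3 3 8 3 8 3 3 8 8 4 4 4 4
3=3: mid=2
8>3: swap(2,7), hi=6 ⇒ 3 3 8 3 8 3 3 8 8 4 4 4 4
8>3: swap(2,6), hi=5 ⇒ 3 3 3 3 8 3 8 8 8 4 4 4 4
3=3: mid=3
3=3: mid=4
8>3: swap(4,5), hi=4 ⇒ 3 3 3 3 3 8 8 8 8 4 4 4 4
3=3: mid=5
done. lo=0 hi=4; a=3 3 3 3 3 8 8 8 8 4 4 4 4

3 3 3 3 3 8 8 8 8 4 4 4 4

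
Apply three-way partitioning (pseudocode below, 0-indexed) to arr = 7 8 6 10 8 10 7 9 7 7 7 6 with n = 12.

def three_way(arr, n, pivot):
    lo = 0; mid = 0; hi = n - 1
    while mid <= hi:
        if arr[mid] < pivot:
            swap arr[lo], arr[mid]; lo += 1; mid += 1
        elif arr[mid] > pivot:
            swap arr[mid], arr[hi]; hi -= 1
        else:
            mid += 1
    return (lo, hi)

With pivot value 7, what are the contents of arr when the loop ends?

6 6 7 7 7 7 7 9 10 8 10 8

pivot = 7; lo=0, mid=0, hi=11
arr[mid]=7=7: mid=1
arr[mid]=8>7: swap arr[1],arr[11]; hi=10 → 7 6 6 10 8 10 7 9 7 7 7 8
arr[mid]=6<7: swap arr[0],arr[1]; lo=1,mid=2 → 6 7 6 10 8 10 7 9 7 7 7 8
arr[mid]=6<7: swap arr[1],arr[2]; lo=2,mid=3 → 6 6 7 10 8 10 7 9 7 7 7 8
arr[mid]=10>7: swap arr[3],arr[10]; hi=9 → 6 6 7 7 8 10 7 9 7 7 10 8
arr[mid]=7=7: mid=4
arr[mid]=8>7: swap arr[4],arr[9]; hi=8 → 6 6 7 7 7 10 7 9 7 8 10 8
arr[mid]=7=7: mid=5
arr[mid]=10>7: swap arr[5],arr[8]; hi=7 → 6 6 7 7 7 7 7 9 10 8 10 8
arr[mid]=7=7: mid=6
arr[mid]=7=7: mid=7
arr[mid]=9>7: swap arr[7],arr[7]; hi=6 → 6 6 7 7 7 7 7 9 10 8 10 8
end: lo=2, hi=6; arr = 6 6 7 7 7 7 7 9 10 8 10 8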